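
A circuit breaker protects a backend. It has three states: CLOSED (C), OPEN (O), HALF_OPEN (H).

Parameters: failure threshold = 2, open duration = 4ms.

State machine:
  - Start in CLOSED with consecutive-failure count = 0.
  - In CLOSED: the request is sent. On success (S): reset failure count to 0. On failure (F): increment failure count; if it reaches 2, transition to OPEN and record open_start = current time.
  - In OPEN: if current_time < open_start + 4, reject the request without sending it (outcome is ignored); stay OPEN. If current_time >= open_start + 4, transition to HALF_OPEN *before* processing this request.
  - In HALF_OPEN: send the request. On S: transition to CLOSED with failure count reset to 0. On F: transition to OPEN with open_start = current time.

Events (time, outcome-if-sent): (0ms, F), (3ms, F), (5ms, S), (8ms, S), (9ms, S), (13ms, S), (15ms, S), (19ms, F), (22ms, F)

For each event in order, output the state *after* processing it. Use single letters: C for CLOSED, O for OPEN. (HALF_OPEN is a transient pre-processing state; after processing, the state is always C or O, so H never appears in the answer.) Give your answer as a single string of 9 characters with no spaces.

State after each event:
  event#1 t=0ms outcome=F: state=CLOSED
  event#2 t=3ms outcome=F: state=OPEN
  event#3 t=5ms outcome=S: state=OPEN
  event#4 t=8ms outcome=S: state=CLOSED
  event#5 t=9ms outcome=S: state=CLOSED
  event#6 t=13ms outcome=S: state=CLOSED
  event#7 t=15ms outcome=S: state=CLOSED
  event#8 t=19ms outcome=F: state=CLOSED
  event#9 t=22ms outcome=F: state=OPEN

Answer: COOCCCCCO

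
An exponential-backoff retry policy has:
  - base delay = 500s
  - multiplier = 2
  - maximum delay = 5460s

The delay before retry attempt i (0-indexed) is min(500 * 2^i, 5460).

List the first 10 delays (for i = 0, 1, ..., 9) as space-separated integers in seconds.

Computing each delay:
  i=0: min(500*2^0, 5460) = 500
  i=1: min(500*2^1, 5460) = 1000
  i=2: min(500*2^2, 5460) = 2000
  i=3: min(500*2^3, 5460) = 4000
  i=4: min(500*2^4, 5460) = 5460
  i=5: min(500*2^5, 5460) = 5460
  i=6: min(500*2^6, 5460) = 5460
  i=7: min(500*2^7, 5460) = 5460
  i=8: min(500*2^8, 5460) = 5460
  i=9: min(500*2^9, 5460) = 5460

Answer: 500 1000 2000 4000 5460 5460 5460 5460 5460 5460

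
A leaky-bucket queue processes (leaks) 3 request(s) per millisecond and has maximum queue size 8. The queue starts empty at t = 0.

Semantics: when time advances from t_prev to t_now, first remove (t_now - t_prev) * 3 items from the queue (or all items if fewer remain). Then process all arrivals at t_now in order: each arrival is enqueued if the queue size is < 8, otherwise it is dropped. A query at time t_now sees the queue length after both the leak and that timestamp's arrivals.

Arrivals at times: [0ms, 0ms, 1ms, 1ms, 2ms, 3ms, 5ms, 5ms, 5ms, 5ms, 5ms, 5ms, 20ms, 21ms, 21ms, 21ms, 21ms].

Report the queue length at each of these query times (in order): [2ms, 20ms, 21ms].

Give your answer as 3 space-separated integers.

Answer: 1 1 4

Derivation:
Queue lengths at query times:
  query t=2ms: backlog = 1
  query t=20ms: backlog = 1
  query t=21ms: backlog = 4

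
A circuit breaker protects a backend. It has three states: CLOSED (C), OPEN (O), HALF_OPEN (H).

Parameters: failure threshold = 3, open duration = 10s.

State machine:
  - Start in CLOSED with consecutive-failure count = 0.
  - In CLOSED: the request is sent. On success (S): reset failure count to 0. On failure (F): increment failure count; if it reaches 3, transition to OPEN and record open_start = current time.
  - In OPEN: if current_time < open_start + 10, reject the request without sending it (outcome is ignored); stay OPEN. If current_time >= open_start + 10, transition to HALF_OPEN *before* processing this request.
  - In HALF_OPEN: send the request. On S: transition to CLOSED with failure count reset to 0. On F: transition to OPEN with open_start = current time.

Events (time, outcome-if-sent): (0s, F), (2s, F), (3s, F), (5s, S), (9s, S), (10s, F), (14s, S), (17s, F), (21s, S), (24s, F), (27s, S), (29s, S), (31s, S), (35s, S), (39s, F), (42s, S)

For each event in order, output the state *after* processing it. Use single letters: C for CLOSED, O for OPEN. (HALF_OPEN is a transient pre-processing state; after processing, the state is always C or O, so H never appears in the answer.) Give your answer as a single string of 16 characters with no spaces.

State after each event:
  event#1 t=0s outcome=F: state=CLOSED
  event#2 t=2s outcome=F: state=CLOSED
  event#3 t=3s outcome=F: state=OPEN
  event#4 t=5s outcome=S: state=OPEN
  event#5 t=9s outcome=S: state=OPEN
  event#6 t=10s outcome=F: state=OPEN
  event#7 t=14s outcome=S: state=CLOSED
  event#8 t=17s outcome=F: state=CLOSED
  event#9 t=21s outcome=S: state=CLOSED
  event#10 t=24s outcome=F: state=CLOSED
  event#11 t=27s outcome=S: state=CLOSED
  event#12 t=29s outcome=S: state=CLOSED
  event#13 t=31s outcome=S: state=CLOSED
  event#14 t=35s outcome=S: state=CLOSED
  event#15 t=39s outcome=F: state=CLOSED
  event#16 t=42s outcome=S: state=CLOSED

Answer: CCOOOOCCCCCCCCCC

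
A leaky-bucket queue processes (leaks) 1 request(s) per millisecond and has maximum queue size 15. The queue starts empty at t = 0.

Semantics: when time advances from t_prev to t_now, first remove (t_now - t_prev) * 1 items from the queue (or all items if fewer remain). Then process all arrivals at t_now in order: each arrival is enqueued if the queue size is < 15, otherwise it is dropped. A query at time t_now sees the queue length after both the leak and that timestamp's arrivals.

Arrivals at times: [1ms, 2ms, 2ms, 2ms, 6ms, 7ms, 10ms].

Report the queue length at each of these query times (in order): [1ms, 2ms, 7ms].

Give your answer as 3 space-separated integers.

Queue lengths at query times:
  query t=1ms: backlog = 1
  query t=2ms: backlog = 3
  query t=7ms: backlog = 1

Answer: 1 3 1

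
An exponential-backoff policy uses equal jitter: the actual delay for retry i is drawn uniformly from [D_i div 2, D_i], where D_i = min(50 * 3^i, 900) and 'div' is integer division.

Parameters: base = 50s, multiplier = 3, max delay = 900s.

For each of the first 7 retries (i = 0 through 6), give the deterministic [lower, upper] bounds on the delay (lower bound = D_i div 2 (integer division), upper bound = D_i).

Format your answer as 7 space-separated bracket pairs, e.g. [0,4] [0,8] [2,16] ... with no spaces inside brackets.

Computing bounds per retry:
  i=0: D_i=min(50*3^0,900)=50, bounds=[25,50]
  i=1: D_i=min(50*3^1,900)=150, bounds=[75,150]
  i=2: D_i=min(50*3^2,900)=450, bounds=[225,450]
  i=3: D_i=min(50*3^3,900)=900, bounds=[450,900]
  i=4: D_i=min(50*3^4,900)=900, bounds=[450,900]
  i=5: D_i=min(50*3^5,900)=900, bounds=[450,900]
  i=6: D_i=min(50*3^6,900)=900, bounds=[450,900]

Answer: [25,50] [75,150] [225,450] [450,900] [450,900] [450,900] [450,900]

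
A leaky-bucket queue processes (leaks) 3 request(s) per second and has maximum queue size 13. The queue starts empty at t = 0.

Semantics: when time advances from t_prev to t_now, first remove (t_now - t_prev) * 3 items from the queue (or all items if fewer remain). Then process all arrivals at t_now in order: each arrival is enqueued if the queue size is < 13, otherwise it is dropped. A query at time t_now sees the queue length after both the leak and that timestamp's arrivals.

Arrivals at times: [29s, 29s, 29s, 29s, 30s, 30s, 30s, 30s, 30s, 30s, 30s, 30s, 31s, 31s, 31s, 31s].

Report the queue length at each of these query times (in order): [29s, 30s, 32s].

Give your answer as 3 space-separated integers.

Queue lengths at query times:
  query t=29s: backlog = 4
  query t=30s: backlog = 9
  query t=32s: backlog = 7

Answer: 4 9 7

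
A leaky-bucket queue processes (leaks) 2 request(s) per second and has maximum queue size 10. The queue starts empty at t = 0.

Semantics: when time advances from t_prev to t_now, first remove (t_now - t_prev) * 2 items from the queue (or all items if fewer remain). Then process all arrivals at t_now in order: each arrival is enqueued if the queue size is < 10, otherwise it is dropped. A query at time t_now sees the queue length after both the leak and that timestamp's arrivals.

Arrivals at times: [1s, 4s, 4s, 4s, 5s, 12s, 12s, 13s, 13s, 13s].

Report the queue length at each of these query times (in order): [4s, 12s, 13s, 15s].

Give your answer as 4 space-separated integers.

Queue lengths at query times:
  query t=4s: backlog = 3
  query t=12s: backlog = 2
  query t=13s: backlog = 3
  query t=15s: backlog = 0

Answer: 3 2 3 0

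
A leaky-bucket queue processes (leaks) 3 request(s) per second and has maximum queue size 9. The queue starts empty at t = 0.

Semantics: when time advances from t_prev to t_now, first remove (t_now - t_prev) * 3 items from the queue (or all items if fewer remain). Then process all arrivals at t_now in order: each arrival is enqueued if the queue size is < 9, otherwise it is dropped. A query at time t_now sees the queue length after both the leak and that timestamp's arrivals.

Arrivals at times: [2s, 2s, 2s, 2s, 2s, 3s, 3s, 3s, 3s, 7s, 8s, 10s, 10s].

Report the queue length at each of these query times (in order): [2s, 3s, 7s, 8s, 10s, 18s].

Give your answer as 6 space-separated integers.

Queue lengths at query times:
  query t=2s: backlog = 5
  query t=3s: backlog = 6
  query t=7s: backlog = 1
  query t=8s: backlog = 1
  query t=10s: backlog = 2
  query t=18s: backlog = 0

Answer: 5 6 1 1 2 0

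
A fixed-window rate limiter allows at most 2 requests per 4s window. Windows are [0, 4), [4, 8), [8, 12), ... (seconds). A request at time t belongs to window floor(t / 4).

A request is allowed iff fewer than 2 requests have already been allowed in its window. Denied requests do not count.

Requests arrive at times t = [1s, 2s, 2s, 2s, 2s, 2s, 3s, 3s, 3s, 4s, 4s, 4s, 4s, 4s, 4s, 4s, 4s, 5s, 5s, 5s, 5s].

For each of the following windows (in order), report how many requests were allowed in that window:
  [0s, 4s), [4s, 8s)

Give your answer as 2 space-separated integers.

Processing requests:
  req#1 t=1s (window 0): ALLOW
  req#2 t=2s (window 0): ALLOW
  req#3 t=2s (window 0): DENY
  req#4 t=2s (window 0): DENY
  req#5 t=2s (window 0): DENY
  req#6 t=2s (window 0): DENY
  req#7 t=3s (window 0): DENY
  req#8 t=3s (window 0): DENY
  req#9 t=3s (window 0): DENY
  req#10 t=4s (window 1): ALLOW
  req#11 t=4s (window 1): ALLOW
  req#12 t=4s (window 1): DENY
  req#13 t=4s (window 1): DENY
  req#14 t=4s (window 1): DENY
  req#15 t=4s (window 1): DENY
  req#16 t=4s (window 1): DENY
  req#17 t=4s (window 1): DENY
  req#18 t=5s (window 1): DENY
  req#19 t=5s (window 1): DENY
  req#20 t=5s (window 1): DENY
  req#21 t=5s (window 1): DENY

Allowed counts by window: 2 2

Answer: 2 2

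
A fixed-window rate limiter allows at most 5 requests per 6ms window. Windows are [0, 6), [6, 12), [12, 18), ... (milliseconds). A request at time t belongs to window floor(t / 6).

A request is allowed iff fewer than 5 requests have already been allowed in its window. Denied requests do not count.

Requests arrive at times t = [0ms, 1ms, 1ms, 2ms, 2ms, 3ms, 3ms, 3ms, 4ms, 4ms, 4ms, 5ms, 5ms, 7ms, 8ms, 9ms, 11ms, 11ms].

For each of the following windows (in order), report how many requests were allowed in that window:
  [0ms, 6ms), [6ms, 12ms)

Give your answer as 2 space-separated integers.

Answer: 5 5

Derivation:
Processing requests:
  req#1 t=0ms (window 0): ALLOW
  req#2 t=1ms (window 0): ALLOW
  req#3 t=1ms (window 0): ALLOW
  req#4 t=2ms (window 0): ALLOW
  req#5 t=2ms (window 0): ALLOW
  req#6 t=3ms (window 0): DENY
  req#7 t=3ms (window 0): DENY
  req#8 t=3ms (window 0): DENY
  req#9 t=4ms (window 0): DENY
  req#10 t=4ms (window 0): DENY
  req#11 t=4ms (window 0): DENY
  req#12 t=5ms (window 0): DENY
  req#13 t=5ms (window 0): DENY
  req#14 t=7ms (window 1): ALLOW
  req#15 t=8ms (window 1): ALLOW
  req#16 t=9ms (window 1): ALLOW
  req#17 t=11ms (window 1): ALLOW
  req#18 t=11ms (window 1): ALLOW

Allowed counts by window: 5 5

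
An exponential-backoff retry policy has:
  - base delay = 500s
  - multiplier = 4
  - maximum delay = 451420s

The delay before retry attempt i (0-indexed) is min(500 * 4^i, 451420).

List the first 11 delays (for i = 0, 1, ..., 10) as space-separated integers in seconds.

Computing each delay:
  i=0: min(500*4^0, 451420) = 500
  i=1: min(500*4^1, 451420) = 2000
  i=2: min(500*4^2, 451420) = 8000
  i=3: min(500*4^3, 451420) = 32000
  i=4: min(500*4^4, 451420) = 128000
  i=5: min(500*4^5, 451420) = 451420
  i=6: min(500*4^6, 451420) = 451420
  i=7: min(500*4^7, 451420) = 451420
  i=8: min(500*4^8, 451420) = 451420
  i=9: min(500*4^9, 451420) = 451420
  i=10: min(500*4^10, 451420) = 451420

Answer: 500 2000 8000 32000 128000 451420 451420 451420 451420 451420 451420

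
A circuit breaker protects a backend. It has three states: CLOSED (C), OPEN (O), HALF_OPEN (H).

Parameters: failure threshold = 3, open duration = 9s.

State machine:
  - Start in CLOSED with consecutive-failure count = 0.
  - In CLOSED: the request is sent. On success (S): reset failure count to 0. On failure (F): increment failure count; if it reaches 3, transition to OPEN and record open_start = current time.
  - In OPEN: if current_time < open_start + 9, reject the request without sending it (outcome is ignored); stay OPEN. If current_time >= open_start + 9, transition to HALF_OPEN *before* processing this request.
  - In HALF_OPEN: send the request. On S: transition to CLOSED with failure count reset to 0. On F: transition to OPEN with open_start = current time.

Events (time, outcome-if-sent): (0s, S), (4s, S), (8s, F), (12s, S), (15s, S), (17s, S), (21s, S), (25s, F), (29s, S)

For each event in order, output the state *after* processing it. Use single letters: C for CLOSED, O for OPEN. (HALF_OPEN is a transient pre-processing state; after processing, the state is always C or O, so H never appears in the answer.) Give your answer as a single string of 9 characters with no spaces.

Answer: CCCCCCCCC

Derivation:
State after each event:
  event#1 t=0s outcome=S: state=CLOSED
  event#2 t=4s outcome=S: state=CLOSED
  event#3 t=8s outcome=F: state=CLOSED
  event#4 t=12s outcome=S: state=CLOSED
  event#5 t=15s outcome=S: state=CLOSED
  event#6 t=17s outcome=S: state=CLOSED
  event#7 t=21s outcome=S: state=CLOSED
  event#8 t=25s outcome=F: state=CLOSED
  event#9 t=29s outcome=S: state=CLOSED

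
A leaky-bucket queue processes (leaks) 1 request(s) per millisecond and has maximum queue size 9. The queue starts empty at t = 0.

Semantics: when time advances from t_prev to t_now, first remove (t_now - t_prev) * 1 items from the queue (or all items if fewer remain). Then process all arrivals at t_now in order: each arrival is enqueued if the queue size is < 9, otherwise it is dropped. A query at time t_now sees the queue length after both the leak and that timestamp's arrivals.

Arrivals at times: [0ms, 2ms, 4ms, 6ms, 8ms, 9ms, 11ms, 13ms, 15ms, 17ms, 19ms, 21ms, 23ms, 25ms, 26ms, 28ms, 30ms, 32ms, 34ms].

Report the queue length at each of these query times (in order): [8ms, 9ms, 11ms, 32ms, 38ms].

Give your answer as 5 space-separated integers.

Answer: 1 1 1 1 0

Derivation:
Queue lengths at query times:
  query t=8ms: backlog = 1
  query t=9ms: backlog = 1
  query t=11ms: backlog = 1
  query t=32ms: backlog = 1
  query t=38ms: backlog = 0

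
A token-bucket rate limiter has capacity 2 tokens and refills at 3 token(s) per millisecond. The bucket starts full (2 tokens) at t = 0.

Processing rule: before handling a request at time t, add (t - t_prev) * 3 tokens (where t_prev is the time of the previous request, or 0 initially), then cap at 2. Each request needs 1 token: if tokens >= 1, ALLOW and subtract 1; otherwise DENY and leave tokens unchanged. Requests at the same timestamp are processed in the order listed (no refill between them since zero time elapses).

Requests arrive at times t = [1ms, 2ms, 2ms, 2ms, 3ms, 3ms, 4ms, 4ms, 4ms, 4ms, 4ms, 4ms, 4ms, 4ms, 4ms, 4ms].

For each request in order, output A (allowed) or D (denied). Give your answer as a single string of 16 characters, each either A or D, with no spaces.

Answer: AAADAAAADDDDDDDD

Derivation:
Simulating step by step:
  req#1 t=1ms: ALLOW
  req#2 t=2ms: ALLOW
  req#3 t=2ms: ALLOW
  req#4 t=2ms: DENY
  req#5 t=3ms: ALLOW
  req#6 t=3ms: ALLOW
  req#7 t=4ms: ALLOW
  req#8 t=4ms: ALLOW
  req#9 t=4ms: DENY
  req#10 t=4ms: DENY
  req#11 t=4ms: DENY
  req#12 t=4ms: DENY
  req#13 t=4ms: DENY
  req#14 t=4ms: DENY
  req#15 t=4ms: DENY
  req#16 t=4ms: DENY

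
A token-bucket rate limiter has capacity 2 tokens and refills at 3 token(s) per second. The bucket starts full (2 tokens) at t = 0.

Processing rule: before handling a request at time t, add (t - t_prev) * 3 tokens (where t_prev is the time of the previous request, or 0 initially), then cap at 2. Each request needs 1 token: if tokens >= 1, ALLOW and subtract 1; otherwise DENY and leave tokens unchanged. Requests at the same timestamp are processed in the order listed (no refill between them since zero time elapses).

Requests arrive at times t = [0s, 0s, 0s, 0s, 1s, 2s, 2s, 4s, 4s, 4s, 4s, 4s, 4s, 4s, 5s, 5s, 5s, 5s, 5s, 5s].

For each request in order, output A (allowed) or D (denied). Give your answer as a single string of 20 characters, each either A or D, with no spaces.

Answer: AADDAAAAADDDDDAADDDD

Derivation:
Simulating step by step:
  req#1 t=0s: ALLOW
  req#2 t=0s: ALLOW
  req#3 t=0s: DENY
  req#4 t=0s: DENY
  req#5 t=1s: ALLOW
  req#6 t=2s: ALLOW
  req#7 t=2s: ALLOW
  req#8 t=4s: ALLOW
  req#9 t=4s: ALLOW
  req#10 t=4s: DENY
  req#11 t=4s: DENY
  req#12 t=4s: DENY
  req#13 t=4s: DENY
  req#14 t=4s: DENY
  req#15 t=5s: ALLOW
  req#16 t=5s: ALLOW
  req#17 t=5s: DENY
  req#18 t=5s: DENY
  req#19 t=5s: DENY
  req#20 t=5s: DENY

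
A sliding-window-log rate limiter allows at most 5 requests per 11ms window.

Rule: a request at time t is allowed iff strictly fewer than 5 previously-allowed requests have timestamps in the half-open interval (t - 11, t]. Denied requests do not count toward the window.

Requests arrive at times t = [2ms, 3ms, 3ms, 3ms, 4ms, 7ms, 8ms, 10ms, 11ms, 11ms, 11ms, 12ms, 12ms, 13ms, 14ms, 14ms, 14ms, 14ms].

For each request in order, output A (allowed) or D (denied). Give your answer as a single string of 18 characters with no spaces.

Tracking allowed requests in the window:
  req#1 t=2ms: ALLOW
  req#2 t=3ms: ALLOW
  req#3 t=3ms: ALLOW
  req#4 t=3ms: ALLOW
  req#5 t=4ms: ALLOW
  req#6 t=7ms: DENY
  req#7 t=8ms: DENY
  req#8 t=10ms: DENY
  req#9 t=11ms: DENY
  req#10 t=11ms: DENY
  req#11 t=11ms: DENY
  req#12 t=12ms: DENY
  req#13 t=12ms: DENY
  req#14 t=13ms: ALLOW
  req#15 t=14ms: ALLOW
  req#16 t=14ms: ALLOW
  req#17 t=14ms: ALLOW
  req#18 t=14ms: DENY

Answer: AAAAADDDDDDDDAAAAD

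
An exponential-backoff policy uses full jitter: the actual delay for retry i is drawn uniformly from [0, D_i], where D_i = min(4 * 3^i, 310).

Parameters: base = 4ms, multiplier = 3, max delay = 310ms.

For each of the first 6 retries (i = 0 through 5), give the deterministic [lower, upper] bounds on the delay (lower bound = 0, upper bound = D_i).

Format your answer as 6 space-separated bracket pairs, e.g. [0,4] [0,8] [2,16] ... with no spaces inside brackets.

Answer: [0,4] [0,12] [0,36] [0,108] [0,310] [0,310]

Derivation:
Computing bounds per retry:
  i=0: D_i=min(4*3^0,310)=4, bounds=[0,4]
  i=1: D_i=min(4*3^1,310)=12, bounds=[0,12]
  i=2: D_i=min(4*3^2,310)=36, bounds=[0,36]
  i=3: D_i=min(4*3^3,310)=108, bounds=[0,108]
  i=4: D_i=min(4*3^4,310)=310, bounds=[0,310]
  i=5: D_i=min(4*3^5,310)=310, bounds=[0,310]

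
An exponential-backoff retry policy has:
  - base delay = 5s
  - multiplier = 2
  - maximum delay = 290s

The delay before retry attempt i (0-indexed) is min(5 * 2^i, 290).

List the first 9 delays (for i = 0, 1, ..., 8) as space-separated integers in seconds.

Computing each delay:
  i=0: min(5*2^0, 290) = 5
  i=1: min(5*2^1, 290) = 10
  i=2: min(5*2^2, 290) = 20
  i=3: min(5*2^3, 290) = 40
  i=4: min(5*2^4, 290) = 80
  i=5: min(5*2^5, 290) = 160
  i=6: min(5*2^6, 290) = 290
  i=7: min(5*2^7, 290) = 290
  i=8: min(5*2^8, 290) = 290

Answer: 5 10 20 40 80 160 290 290 290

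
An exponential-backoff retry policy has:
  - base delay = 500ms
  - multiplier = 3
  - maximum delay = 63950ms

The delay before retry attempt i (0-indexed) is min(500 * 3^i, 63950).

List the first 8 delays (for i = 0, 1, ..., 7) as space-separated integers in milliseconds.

Computing each delay:
  i=0: min(500*3^0, 63950) = 500
  i=1: min(500*3^1, 63950) = 1500
  i=2: min(500*3^2, 63950) = 4500
  i=3: min(500*3^3, 63950) = 13500
  i=4: min(500*3^4, 63950) = 40500
  i=5: min(500*3^5, 63950) = 63950
  i=6: min(500*3^6, 63950) = 63950
  i=7: min(500*3^7, 63950) = 63950

Answer: 500 1500 4500 13500 40500 63950 63950 63950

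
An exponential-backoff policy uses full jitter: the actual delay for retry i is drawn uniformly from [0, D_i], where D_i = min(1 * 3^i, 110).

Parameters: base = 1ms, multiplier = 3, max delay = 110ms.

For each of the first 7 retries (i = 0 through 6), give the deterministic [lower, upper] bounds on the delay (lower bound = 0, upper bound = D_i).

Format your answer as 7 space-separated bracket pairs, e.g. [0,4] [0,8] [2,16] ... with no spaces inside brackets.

Answer: [0,1] [0,3] [0,9] [0,27] [0,81] [0,110] [0,110]

Derivation:
Computing bounds per retry:
  i=0: D_i=min(1*3^0,110)=1, bounds=[0,1]
  i=1: D_i=min(1*3^1,110)=3, bounds=[0,3]
  i=2: D_i=min(1*3^2,110)=9, bounds=[0,9]
  i=3: D_i=min(1*3^3,110)=27, bounds=[0,27]
  i=4: D_i=min(1*3^4,110)=81, bounds=[0,81]
  i=5: D_i=min(1*3^5,110)=110, bounds=[0,110]
  i=6: D_i=min(1*3^6,110)=110, bounds=[0,110]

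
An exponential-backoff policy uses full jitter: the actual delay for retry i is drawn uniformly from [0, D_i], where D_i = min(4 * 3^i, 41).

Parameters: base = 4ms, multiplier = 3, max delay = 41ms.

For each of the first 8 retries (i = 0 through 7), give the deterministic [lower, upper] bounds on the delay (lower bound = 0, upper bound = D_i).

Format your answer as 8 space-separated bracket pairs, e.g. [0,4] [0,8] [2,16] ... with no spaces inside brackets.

Computing bounds per retry:
  i=0: D_i=min(4*3^0,41)=4, bounds=[0,4]
  i=1: D_i=min(4*3^1,41)=12, bounds=[0,12]
  i=2: D_i=min(4*3^2,41)=36, bounds=[0,36]
  i=3: D_i=min(4*3^3,41)=41, bounds=[0,41]
  i=4: D_i=min(4*3^4,41)=41, bounds=[0,41]
  i=5: D_i=min(4*3^5,41)=41, bounds=[0,41]
  i=6: D_i=min(4*3^6,41)=41, bounds=[0,41]
  i=7: D_i=min(4*3^7,41)=41, bounds=[0,41]

Answer: [0,4] [0,12] [0,36] [0,41] [0,41] [0,41] [0,41] [0,41]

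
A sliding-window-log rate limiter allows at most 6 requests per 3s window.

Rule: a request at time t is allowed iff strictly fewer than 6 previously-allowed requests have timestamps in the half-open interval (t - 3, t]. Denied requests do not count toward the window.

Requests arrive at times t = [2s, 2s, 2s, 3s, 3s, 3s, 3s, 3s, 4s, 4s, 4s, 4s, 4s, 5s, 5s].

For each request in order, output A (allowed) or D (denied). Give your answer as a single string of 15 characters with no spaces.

Answer: AAAAAADDDDDDDAA

Derivation:
Tracking allowed requests in the window:
  req#1 t=2s: ALLOW
  req#2 t=2s: ALLOW
  req#3 t=2s: ALLOW
  req#4 t=3s: ALLOW
  req#5 t=3s: ALLOW
  req#6 t=3s: ALLOW
  req#7 t=3s: DENY
  req#8 t=3s: DENY
  req#9 t=4s: DENY
  req#10 t=4s: DENY
  req#11 t=4s: DENY
  req#12 t=4s: DENY
  req#13 t=4s: DENY
  req#14 t=5s: ALLOW
  req#15 t=5s: ALLOW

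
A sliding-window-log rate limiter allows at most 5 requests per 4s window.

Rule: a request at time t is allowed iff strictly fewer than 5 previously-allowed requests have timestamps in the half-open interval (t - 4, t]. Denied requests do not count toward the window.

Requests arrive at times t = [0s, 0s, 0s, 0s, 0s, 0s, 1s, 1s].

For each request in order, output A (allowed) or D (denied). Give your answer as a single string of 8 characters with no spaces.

Answer: AAAAADDD

Derivation:
Tracking allowed requests in the window:
  req#1 t=0s: ALLOW
  req#2 t=0s: ALLOW
  req#3 t=0s: ALLOW
  req#4 t=0s: ALLOW
  req#5 t=0s: ALLOW
  req#6 t=0s: DENY
  req#7 t=1s: DENY
  req#8 t=1s: DENY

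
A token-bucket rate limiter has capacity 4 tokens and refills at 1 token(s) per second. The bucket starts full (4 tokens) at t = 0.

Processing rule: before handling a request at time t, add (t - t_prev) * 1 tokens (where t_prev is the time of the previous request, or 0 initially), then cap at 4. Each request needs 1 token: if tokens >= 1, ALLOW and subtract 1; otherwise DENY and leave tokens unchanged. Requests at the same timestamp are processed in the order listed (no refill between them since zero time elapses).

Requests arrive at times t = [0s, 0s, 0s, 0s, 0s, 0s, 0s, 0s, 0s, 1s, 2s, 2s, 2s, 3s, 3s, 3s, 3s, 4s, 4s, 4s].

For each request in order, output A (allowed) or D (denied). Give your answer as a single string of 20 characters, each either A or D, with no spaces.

Answer: AAAADDDDDAADDADDDADD

Derivation:
Simulating step by step:
  req#1 t=0s: ALLOW
  req#2 t=0s: ALLOW
  req#3 t=0s: ALLOW
  req#4 t=0s: ALLOW
  req#5 t=0s: DENY
  req#6 t=0s: DENY
  req#7 t=0s: DENY
  req#8 t=0s: DENY
  req#9 t=0s: DENY
  req#10 t=1s: ALLOW
  req#11 t=2s: ALLOW
  req#12 t=2s: DENY
  req#13 t=2s: DENY
  req#14 t=3s: ALLOW
  req#15 t=3s: DENY
  req#16 t=3s: DENY
  req#17 t=3s: DENY
  req#18 t=4s: ALLOW
  req#19 t=4s: DENY
  req#20 t=4s: DENY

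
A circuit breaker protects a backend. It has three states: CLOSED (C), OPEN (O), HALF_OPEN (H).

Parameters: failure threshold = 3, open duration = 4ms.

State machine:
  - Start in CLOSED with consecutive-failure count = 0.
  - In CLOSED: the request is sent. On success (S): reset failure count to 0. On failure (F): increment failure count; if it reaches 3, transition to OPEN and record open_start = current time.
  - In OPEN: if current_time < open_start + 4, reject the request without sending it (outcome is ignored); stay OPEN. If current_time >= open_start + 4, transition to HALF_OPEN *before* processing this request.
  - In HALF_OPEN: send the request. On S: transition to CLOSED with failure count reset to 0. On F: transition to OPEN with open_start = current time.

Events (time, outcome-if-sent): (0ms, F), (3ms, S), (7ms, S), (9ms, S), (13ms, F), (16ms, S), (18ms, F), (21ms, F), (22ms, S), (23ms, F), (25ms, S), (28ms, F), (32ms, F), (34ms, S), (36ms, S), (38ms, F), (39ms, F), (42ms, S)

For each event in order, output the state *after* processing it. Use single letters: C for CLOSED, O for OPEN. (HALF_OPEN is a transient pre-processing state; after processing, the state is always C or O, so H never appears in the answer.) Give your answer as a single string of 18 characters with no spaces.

Answer: CCCCCCCCCCCCCCCCCC

Derivation:
State after each event:
  event#1 t=0ms outcome=F: state=CLOSED
  event#2 t=3ms outcome=S: state=CLOSED
  event#3 t=7ms outcome=S: state=CLOSED
  event#4 t=9ms outcome=S: state=CLOSED
  event#5 t=13ms outcome=F: state=CLOSED
  event#6 t=16ms outcome=S: state=CLOSED
  event#7 t=18ms outcome=F: state=CLOSED
  event#8 t=21ms outcome=F: state=CLOSED
  event#9 t=22ms outcome=S: state=CLOSED
  event#10 t=23ms outcome=F: state=CLOSED
  event#11 t=25ms outcome=S: state=CLOSED
  event#12 t=28ms outcome=F: state=CLOSED
  event#13 t=32ms outcome=F: state=CLOSED
  event#14 t=34ms outcome=S: state=CLOSED
  event#15 t=36ms outcome=S: state=CLOSED
  event#16 t=38ms outcome=F: state=CLOSED
  event#17 t=39ms outcome=F: state=CLOSED
  event#18 t=42ms outcome=S: state=CLOSED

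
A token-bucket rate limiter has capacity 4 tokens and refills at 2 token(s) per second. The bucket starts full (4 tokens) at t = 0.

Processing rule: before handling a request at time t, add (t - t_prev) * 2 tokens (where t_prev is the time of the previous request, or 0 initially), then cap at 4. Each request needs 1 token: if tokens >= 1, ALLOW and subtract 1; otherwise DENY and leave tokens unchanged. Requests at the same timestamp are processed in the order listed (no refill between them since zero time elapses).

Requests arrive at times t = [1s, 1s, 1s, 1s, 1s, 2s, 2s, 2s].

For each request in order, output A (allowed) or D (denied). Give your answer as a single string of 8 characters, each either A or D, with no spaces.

Answer: AAAADAAD

Derivation:
Simulating step by step:
  req#1 t=1s: ALLOW
  req#2 t=1s: ALLOW
  req#3 t=1s: ALLOW
  req#4 t=1s: ALLOW
  req#5 t=1s: DENY
  req#6 t=2s: ALLOW
  req#7 t=2s: ALLOW
  req#8 t=2s: DENY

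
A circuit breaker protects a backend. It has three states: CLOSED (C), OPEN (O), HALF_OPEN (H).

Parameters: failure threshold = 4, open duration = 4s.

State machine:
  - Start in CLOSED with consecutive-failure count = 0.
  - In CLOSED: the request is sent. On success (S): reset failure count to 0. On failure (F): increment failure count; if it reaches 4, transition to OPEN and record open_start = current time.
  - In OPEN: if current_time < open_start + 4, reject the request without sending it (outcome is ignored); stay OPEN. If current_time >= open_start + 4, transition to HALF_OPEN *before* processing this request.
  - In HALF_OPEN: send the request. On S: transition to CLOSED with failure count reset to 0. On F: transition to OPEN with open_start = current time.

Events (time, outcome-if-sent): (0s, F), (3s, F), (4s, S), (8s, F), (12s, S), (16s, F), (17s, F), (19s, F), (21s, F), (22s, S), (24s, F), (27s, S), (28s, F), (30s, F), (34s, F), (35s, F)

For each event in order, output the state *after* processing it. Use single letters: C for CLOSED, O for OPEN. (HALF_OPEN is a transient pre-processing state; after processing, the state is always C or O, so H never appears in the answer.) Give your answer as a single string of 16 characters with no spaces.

State after each event:
  event#1 t=0s outcome=F: state=CLOSED
  event#2 t=3s outcome=F: state=CLOSED
  event#3 t=4s outcome=S: state=CLOSED
  event#4 t=8s outcome=F: state=CLOSED
  event#5 t=12s outcome=S: state=CLOSED
  event#6 t=16s outcome=F: state=CLOSED
  event#7 t=17s outcome=F: state=CLOSED
  event#8 t=19s outcome=F: state=CLOSED
  event#9 t=21s outcome=F: state=OPEN
  event#10 t=22s outcome=S: state=OPEN
  event#11 t=24s outcome=F: state=OPEN
  event#12 t=27s outcome=S: state=CLOSED
  event#13 t=28s outcome=F: state=CLOSED
  event#14 t=30s outcome=F: state=CLOSED
  event#15 t=34s outcome=F: state=CLOSED
  event#16 t=35s outcome=F: state=OPEN

Answer: CCCCCCCCOOOCCCCO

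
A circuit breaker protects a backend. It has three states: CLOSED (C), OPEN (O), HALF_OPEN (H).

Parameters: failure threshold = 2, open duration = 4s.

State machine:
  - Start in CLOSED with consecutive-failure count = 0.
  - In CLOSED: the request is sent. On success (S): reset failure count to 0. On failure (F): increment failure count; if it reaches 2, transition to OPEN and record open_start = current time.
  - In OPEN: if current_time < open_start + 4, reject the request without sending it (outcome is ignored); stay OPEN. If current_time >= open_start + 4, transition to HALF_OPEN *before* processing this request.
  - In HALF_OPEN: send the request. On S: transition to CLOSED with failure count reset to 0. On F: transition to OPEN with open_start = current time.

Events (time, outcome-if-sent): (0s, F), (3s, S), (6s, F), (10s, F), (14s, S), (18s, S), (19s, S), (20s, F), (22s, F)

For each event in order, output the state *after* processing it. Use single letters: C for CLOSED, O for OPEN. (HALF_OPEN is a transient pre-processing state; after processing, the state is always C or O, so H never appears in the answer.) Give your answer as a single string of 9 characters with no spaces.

State after each event:
  event#1 t=0s outcome=F: state=CLOSED
  event#2 t=3s outcome=S: state=CLOSED
  event#3 t=6s outcome=F: state=CLOSED
  event#4 t=10s outcome=F: state=OPEN
  event#5 t=14s outcome=S: state=CLOSED
  event#6 t=18s outcome=S: state=CLOSED
  event#7 t=19s outcome=S: state=CLOSED
  event#8 t=20s outcome=F: state=CLOSED
  event#9 t=22s outcome=F: state=OPEN

Answer: CCCOCCCCO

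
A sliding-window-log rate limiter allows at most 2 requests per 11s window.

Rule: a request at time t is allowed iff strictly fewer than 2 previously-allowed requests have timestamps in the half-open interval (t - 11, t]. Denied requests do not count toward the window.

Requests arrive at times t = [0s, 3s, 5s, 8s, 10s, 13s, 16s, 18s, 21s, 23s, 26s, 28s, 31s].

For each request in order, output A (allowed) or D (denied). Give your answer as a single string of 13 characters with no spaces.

Answer: AADDDAADDDAAD

Derivation:
Tracking allowed requests in the window:
  req#1 t=0s: ALLOW
  req#2 t=3s: ALLOW
  req#3 t=5s: DENY
  req#4 t=8s: DENY
  req#5 t=10s: DENY
  req#6 t=13s: ALLOW
  req#7 t=16s: ALLOW
  req#8 t=18s: DENY
  req#9 t=21s: DENY
  req#10 t=23s: DENY
  req#11 t=26s: ALLOW
  req#12 t=28s: ALLOW
  req#13 t=31s: DENY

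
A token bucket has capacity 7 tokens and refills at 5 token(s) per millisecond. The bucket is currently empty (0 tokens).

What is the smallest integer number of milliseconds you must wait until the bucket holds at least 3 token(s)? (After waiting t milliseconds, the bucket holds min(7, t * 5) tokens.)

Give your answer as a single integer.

Answer: 1

Derivation:
Need t * 5 >= 3, so t >= 3/5.
Smallest integer t = ceil(3/5) = 1.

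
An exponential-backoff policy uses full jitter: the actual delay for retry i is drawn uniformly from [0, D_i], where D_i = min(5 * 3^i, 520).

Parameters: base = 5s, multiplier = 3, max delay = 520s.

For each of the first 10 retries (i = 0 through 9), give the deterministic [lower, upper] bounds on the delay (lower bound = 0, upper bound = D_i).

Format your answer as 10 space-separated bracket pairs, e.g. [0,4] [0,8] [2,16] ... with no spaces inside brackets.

Answer: [0,5] [0,15] [0,45] [0,135] [0,405] [0,520] [0,520] [0,520] [0,520] [0,520]

Derivation:
Computing bounds per retry:
  i=0: D_i=min(5*3^0,520)=5, bounds=[0,5]
  i=1: D_i=min(5*3^1,520)=15, bounds=[0,15]
  i=2: D_i=min(5*3^2,520)=45, bounds=[0,45]
  i=3: D_i=min(5*3^3,520)=135, bounds=[0,135]
  i=4: D_i=min(5*3^4,520)=405, bounds=[0,405]
  i=5: D_i=min(5*3^5,520)=520, bounds=[0,520]
  i=6: D_i=min(5*3^6,520)=520, bounds=[0,520]
  i=7: D_i=min(5*3^7,520)=520, bounds=[0,520]
  i=8: D_i=min(5*3^8,520)=520, bounds=[0,520]
  i=9: D_i=min(5*3^9,520)=520, bounds=[0,520]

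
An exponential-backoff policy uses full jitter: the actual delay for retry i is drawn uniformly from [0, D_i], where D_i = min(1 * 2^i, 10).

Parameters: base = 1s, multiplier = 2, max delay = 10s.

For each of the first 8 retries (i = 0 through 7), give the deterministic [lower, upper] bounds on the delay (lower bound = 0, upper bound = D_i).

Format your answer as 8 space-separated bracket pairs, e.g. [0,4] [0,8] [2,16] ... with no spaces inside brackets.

Answer: [0,1] [0,2] [0,4] [0,8] [0,10] [0,10] [0,10] [0,10]

Derivation:
Computing bounds per retry:
  i=0: D_i=min(1*2^0,10)=1, bounds=[0,1]
  i=1: D_i=min(1*2^1,10)=2, bounds=[0,2]
  i=2: D_i=min(1*2^2,10)=4, bounds=[0,4]
  i=3: D_i=min(1*2^3,10)=8, bounds=[0,8]
  i=4: D_i=min(1*2^4,10)=10, bounds=[0,10]
  i=5: D_i=min(1*2^5,10)=10, bounds=[0,10]
  i=6: D_i=min(1*2^6,10)=10, bounds=[0,10]
  i=7: D_i=min(1*2^7,10)=10, bounds=[0,10]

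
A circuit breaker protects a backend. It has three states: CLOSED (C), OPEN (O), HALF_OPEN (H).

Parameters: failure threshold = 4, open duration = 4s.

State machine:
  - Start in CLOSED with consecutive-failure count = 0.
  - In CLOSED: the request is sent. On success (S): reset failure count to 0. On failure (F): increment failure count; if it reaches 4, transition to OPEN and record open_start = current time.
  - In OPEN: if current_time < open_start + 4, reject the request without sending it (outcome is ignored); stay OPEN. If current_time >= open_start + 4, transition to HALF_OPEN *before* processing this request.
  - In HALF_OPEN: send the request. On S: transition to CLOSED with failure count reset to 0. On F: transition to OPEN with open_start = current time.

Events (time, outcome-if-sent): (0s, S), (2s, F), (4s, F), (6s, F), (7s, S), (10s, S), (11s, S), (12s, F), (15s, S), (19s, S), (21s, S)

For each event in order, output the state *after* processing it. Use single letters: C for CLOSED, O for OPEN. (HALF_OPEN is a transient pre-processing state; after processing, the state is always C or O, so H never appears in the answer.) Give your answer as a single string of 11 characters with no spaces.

Answer: CCCCCCCCCCC

Derivation:
State after each event:
  event#1 t=0s outcome=S: state=CLOSED
  event#2 t=2s outcome=F: state=CLOSED
  event#3 t=4s outcome=F: state=CLOSED
  event#4 t=6s outcome=F: state=CLOSED
  event#5 t=7s outcome=S: state=CLOSED
  event#6 t=10s outcome=S: state=CLOSED
  event#7 t=11s outcome=S: state=CLOSED
  event#8 t=12s outcome=F: state=CLOSED
  event#9 t=15s outcome=S: state=CLOSED
  event#10 t=19s outcome=S: state=CLOSED
  event#11 t=21s outcome=S: state=CLOSED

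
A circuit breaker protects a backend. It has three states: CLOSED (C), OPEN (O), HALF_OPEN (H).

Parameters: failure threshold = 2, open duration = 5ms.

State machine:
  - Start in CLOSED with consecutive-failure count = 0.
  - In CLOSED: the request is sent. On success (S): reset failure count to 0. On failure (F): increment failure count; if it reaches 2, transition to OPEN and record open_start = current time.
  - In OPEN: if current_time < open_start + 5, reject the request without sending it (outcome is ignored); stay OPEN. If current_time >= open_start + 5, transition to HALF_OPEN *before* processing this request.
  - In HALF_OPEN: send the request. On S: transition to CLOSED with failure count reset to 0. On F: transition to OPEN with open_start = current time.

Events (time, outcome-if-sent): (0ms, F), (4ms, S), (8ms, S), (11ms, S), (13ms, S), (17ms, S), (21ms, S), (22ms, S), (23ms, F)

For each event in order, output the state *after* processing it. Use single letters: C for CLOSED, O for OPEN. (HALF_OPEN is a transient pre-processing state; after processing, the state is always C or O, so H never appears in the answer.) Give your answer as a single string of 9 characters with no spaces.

State after each event:
  event#1 t=0ms outcome=F: state=CLOSED
  event#2 t=4ms outcome=S: state=CLOSED
  event#3 t=8ms outcome=S: state=CLOSED
  event#4 t=11ms outcome=S: state=CLOSED
  event#5 t=13ms outcome=S: state=CLOSED
  event#6 t=17ms outcome=S: state=CLOSED
  event#7 t=21ms outcome=S: state=CLOSED
  event#8 t=22ms outcome=S: state=CLOSED
  event#9 t=23ms outcome=F: state=CLOSED

Answer: CCCCCCCCC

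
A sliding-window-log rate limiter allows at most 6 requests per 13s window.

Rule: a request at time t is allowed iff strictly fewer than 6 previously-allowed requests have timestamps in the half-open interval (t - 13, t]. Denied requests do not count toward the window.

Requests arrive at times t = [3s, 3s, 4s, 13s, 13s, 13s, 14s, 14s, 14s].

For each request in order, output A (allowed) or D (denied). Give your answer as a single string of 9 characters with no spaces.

Answer: AAAAAADDD

Derivation:
Tracking allowed requests in the window:
  req#1 t=3s: ALLOW
  req#2 t=3s: ALLOW
  req#3 t=4s: ALLOW
  req#4 t=13s: ALLOW
  req#5 t=13s: ALLOW
  req#6 t=13s: ALLOW
  req#7 t=14s: DENY
  req#8 t=14s: DENY
  req#9 t=14s: DENY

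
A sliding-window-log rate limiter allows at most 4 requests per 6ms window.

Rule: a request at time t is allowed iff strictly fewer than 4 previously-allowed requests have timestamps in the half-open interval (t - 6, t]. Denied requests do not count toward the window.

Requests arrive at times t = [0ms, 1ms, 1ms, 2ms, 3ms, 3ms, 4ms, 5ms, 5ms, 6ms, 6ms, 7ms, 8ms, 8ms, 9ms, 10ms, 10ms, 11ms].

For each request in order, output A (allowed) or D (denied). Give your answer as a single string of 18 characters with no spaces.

Tracking allowed requests in the window:
  req#1 t=0ms: ALLOW
  req#2 t=1ms: ALLOW
  req#3 t=1ms: ALLOW
  req#4 t=2ms: ALLOW
  req#5 t=3ms: DENY
  req#6 t=3ms: DENY
  req#7 t=4ms: DENY
  req#8 t=5ms: DENY
  req#9 t=5ms: DENY
  req#10 t=6ms: ALLOW
  req#11 t=6ms: DENY
  req#12 t=7ms: ALLOW
  req#13 t=8ms: ALLOW
  req#14 t=8ms: ALLOW
  req#15 t=9ms: DENY
  req#16 t=10ms: DENY
  req#17 t=10ms: DENY
  req#18 t=11ms: DENY

Answer: AAAADDDDDADAAADDDD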